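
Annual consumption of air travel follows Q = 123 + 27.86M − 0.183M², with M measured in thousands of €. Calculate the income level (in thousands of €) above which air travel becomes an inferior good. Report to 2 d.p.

76.12

dQ/dM = 27.86 − 0.366M.
The good is inferior where dQ/dM < 0. Setting dQ/dM = 0 gives M = 27.86 / 0.366 = 76.12.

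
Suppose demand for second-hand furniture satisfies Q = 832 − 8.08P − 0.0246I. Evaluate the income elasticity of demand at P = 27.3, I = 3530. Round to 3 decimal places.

At P = 27.3, I = 3530: Q = 524.578.
Holding P constant, ∂Q/∂I = −0.0246.
η_I = (∂Q/∂I)·(I/Q) = -0.0246 × (3530/524.578) = -0.166.

-0.166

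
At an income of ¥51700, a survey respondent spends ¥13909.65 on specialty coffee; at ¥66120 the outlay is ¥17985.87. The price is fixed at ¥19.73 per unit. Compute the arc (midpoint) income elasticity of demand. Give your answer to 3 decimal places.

1.044

With a constant price, Q₁ = 13909.65/19.73 = 705.000 and Q₂ = 17985.87/19.73 = 911.600 (equivalently, work directly with expenditure since P cancels).
Midpoint %ΔQ = (17985.87 − 13909.65)/15947.76 = 0.25560; midpoint %ΔI = (66120 − 51700)/58910 = 0.24478.
η = 0.25560 / 0.24478 = 1.044.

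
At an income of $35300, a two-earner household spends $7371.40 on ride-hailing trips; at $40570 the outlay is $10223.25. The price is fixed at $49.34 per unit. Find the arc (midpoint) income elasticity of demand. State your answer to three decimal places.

2.333

With a constant price, Q₁ = 7371.40/49.34 = 149.400 and Q₂ = 10223.25/49.34 = 207.200 (equivalently, work directly with expenditure since P cancels).
Midpoint %ΔQ = (10223.25 − 7371.40)/8797.33 = 0.32417; midpoint %ΔI = (40570 − 35300)/37935 = 0.13892.
η = 0.32417 / 0.13892 = 2.333.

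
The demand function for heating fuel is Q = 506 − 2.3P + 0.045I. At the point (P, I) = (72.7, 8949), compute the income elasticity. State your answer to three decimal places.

At P = 72.7, I = 8949: Q = 741.495.
Holding P constant, ∂Q/∂I = 0.045.
η_I = (∂Q/∂I)·(I/Q) = 0.045 × (8949/741.495) = 0.543.

0.543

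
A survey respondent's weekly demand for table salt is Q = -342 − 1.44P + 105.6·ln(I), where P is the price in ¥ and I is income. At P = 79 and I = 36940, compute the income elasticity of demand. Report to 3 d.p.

0.161

At P = 79, I = 36940: Q = 654.841.
Holding P constant, ∂Q/∂I = 105.6/I = 0.00285869.
η_I = (∂Q/∂I)·(I/Q) = 0.00285869 × (36940/654.841) = 0.161.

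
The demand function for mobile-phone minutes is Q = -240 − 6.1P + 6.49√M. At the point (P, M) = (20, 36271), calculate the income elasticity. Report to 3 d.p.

0.707

At P = 20, M = 36271: Q = 874.017.
Holding P constant, ∂Q/∂M = 6.49/(2√M) = 0.0170386.
η_M = (∂Q/∂M)·(M/Q) = 0.0170386 × (36271/874.017) = 0.707.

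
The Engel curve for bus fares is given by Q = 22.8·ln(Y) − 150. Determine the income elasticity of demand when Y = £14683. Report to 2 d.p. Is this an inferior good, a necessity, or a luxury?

At Y = 14683: Q = 68.753.
dQ/dY = 22.8/Y = 0.00155282 at this income.
η = (dQ/dY)·(Y/Q) = 0.00155282 × (14683/68.753) = 0.33.
Since 0 < η < 1, the good is a necessity.

0.33 (necessity)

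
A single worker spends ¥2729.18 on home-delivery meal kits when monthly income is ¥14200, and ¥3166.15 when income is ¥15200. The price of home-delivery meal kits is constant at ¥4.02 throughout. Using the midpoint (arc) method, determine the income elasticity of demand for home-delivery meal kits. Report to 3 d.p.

With a constant price, Q₁ = 2729.18/4.02 = 678.900 and Q₂ = 3166.15/4.02 = 787.600 (equivalently, work directly with expenditure since P cancels).
Midpoint %ΔQ = (3166.15 − 2729.18)/2947.67 = 0.14824; midpoint %ΔI = (15200 − 14200)/14700 = 0.06803.
η = 0.14824 / 0.06803 = 2.179.

2.179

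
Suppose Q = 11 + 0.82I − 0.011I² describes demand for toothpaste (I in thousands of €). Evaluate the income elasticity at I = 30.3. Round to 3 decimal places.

0.181

At I = 30.3: Q = 25.7470.
dQ/dI = 0.82 − 0.022I = 0.15340.
η = (dQ/dI)·(I/Q) = 0.15340 × (30.3/25.7470) = 0.181.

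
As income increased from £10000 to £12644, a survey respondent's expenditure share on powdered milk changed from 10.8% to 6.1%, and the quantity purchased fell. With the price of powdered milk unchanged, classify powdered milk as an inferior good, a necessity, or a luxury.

Quantity demanded falls as income rises, so η < 0.

inferior good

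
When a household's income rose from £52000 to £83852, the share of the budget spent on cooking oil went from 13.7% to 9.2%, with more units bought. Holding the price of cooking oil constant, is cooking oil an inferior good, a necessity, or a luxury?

necessity

Quantity rises but the budget share falls as income rises, so 0 < η < 1.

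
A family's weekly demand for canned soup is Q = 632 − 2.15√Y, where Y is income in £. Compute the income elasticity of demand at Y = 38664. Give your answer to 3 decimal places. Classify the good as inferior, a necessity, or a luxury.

-1.010 (inferior good)

At Y = 38664: Q = 209.242.
dQ/dY = -2.15/(2√Y) = -0.00546708 at this income.
η = (dQ/dY)·(Y/Q) = -0.00546708 × (38664/209.242) = -1.010.
Since η < 0, the good is an inferior good.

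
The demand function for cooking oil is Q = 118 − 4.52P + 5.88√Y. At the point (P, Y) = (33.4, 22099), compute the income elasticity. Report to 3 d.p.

0.520

At P = 33.4, Y = 22099: Q = 841.137.
Holding P constant, ∂Q/∂Y = 5.88/(2√Y) = 0.019777.
η_Y = (∂Q/∂Y)·(Y/Q) = 0.019777 × (22099/841.137) = 0.520.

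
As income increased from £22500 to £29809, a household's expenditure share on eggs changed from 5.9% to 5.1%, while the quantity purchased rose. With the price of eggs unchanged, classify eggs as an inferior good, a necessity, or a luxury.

Quantity rises but the budget share falls as income rises, so 0 < η < 1.

necessity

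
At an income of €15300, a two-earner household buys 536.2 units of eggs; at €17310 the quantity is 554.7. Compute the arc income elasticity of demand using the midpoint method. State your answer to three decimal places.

0.275

ΔQ = 554.7 − 536.2 = 18.5; midpoint Q̄ = (536.2 + 554.7)/2 = 545.45.
ΔI = 17310 − 15300 = 2010; midpoint Ī = (15300 + 17310)/2 = 16305.
η = (ΔQ/Q̄) ÷ (ΔI/Ī) = (18.5/545.45) ÷ (2010/16305) = 0.275.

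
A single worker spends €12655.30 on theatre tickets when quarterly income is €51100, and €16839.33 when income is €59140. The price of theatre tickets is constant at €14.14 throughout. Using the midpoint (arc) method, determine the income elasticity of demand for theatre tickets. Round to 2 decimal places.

1.95

With a constant price, Q₁ = 12655.30/14.14 = 895.000 and Q₂ = 16839.33/14.14 = 1190.900 (equivalently, work directly with expenditure since P cancels).
Midpoint %ΔQ = (16839.33 − 12655.30)/14747.32 = 0.28371; midpoint %ΔI = (59140 − 51100)/55120 = 0.14586.
η = 0.28371 / 0.14586 = 1.95.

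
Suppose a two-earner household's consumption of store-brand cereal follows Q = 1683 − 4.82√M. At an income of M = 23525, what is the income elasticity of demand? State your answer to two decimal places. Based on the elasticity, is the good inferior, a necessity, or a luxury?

-0.39 (inferior good)

At M = 23525: Q = 943.715.
dQ/dM = -4.82/(2√M) = -0.0157128 at this income.
η = (dQ/dM)·(M/Q) = -0.0157128 × (23525/943.715) = -0.39.
Since η < 0, the good is an inferior good.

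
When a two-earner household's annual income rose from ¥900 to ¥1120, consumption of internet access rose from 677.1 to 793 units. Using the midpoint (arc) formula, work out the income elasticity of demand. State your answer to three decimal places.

ΔQ = 793 − 677.1 = 115.9; midpoint Q̄ = (677.1 + 793)/2 = 735.05.
ΔI = 1120 − 900 = 220; midpoint Ī = (900 + 1120)/2 = 1010.
η = (ΔQ/Q̄) ÷ (ΔI/Ī) = (115.9/735.05) ÷ (220/1010) = 0.724.

0.724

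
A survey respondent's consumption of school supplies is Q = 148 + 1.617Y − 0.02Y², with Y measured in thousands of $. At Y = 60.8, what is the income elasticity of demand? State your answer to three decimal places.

At Y = 60.8: Q = 172.3808.
dQ/dY = 1.617 − 0.04Y = -0.81500.
η = (dQ/dY)·(Y/Q) = -0.81500 × (60.8/172.3808) = -0.287.

-0.287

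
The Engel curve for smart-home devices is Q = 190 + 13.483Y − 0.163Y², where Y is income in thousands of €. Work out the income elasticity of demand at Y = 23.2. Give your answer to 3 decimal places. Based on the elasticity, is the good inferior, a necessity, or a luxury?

0.331 (necessity)

At Y = 23.2: Q = 415.0725.
dQ/dY = 13.483 − 0.326Y = 5.91980.
η = (dQ/dY)·(Y/Q) = 5.91980 × (23.2/415.0725) = 0.331.
0 < η < 1 ⇒ necessity.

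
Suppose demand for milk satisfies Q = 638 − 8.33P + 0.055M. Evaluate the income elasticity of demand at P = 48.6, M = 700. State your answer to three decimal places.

At P = 48.6, M = 700: Q = 271.662.
Holding P constant, ∂Q/∂M = 0.055.
η_M = (∂Q/∂M)·(M/Q) = 0.055 × (700/271.662) = 0.142.

0.142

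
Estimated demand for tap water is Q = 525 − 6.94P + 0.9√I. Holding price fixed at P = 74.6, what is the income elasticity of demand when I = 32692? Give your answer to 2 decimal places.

0.48

At P = 74.6, I = 32692: Q = 170.004.
Holding P constant, ∂Q/∂I = 0.9/(2√I) = 0.00248881.
η_I = (∂Q/∂I)·(I/Q) = 0.00248881 × (32692/170.004) = 0.48.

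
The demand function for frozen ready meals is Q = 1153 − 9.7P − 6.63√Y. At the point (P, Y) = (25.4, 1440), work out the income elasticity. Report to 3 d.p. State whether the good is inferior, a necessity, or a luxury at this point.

At P = 25.4, Y = 1440: Q = 655.029.
Holding P constant, ∂Q/∂Y = -6.63/(2√Y) = -0.0873579.
η_Y = (∂Q/∂Y)·(Y/Q) = -0.0873579 × (1440/655.029) = -0.192.
Since η < 0, this is an inferior good.

-0.192 (inferior good)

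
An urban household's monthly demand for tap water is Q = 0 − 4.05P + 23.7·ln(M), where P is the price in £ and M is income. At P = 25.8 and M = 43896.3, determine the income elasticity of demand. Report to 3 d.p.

0.159

At P = 25.8, M = 43896.3: Q = 148.853.
Holding P constant, ∂Q/∂M = 23.7/M = 0.000539909.
η_M = (∂Q/∂M)·(M/Q) = 0.000539909 × (43896.3/148.853) = 0.159.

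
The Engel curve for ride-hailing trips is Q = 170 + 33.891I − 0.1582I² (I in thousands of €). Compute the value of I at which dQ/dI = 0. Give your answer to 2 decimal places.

107.11

dQ/dI = 33.891 − 0.3164I.
The good is inferior where dQ/dI < 0. Setting dQ/dI = 0 gives I = 33.891 / 0.3164 = 107.11.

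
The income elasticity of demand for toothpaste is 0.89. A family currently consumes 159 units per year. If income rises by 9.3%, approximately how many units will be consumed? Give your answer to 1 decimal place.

172.2

%ΔQ ≈ η × %ΔI = 0.89 × 9.3% = 8.277%.
New Q ≈ 159 × (1 + 0.08277) = 172.2.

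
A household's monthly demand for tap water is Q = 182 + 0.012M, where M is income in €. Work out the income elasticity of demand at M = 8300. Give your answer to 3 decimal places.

0.354

At M = 8300: Q = 281.600.
dQ/dM = 0.012.
η = (dQ/dM)·(M/Q) = 0.012 × (8300/281.600) = 0.354.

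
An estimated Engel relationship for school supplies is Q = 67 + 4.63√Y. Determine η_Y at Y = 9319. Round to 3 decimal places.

At Y = 9319: Q = 513.957.
dQ/dY = 4.63/(2√Y) = 0.0239809 at this income.
η = (dQ/dY)·(Y/Q) = 0.0239809 × (9319/513.957) = 0.435.

0.435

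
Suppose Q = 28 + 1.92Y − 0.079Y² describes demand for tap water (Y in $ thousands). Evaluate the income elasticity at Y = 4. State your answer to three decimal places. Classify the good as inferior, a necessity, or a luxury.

0.150 (necessity)

At Y = 4: Q = 34.4160.
dQ/dY = 1.92 − 0.158Y = 1.28800.
η = (dQ/dY)·(Y/Q) = 1.28800 × (4/34.4160) = 0.150.
0 < η < 1 ⇒ necessity.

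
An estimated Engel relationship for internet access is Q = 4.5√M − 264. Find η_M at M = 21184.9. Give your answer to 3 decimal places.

At M = 21184.9: Q = 390.977.
dQ/dM = 4.5/(2√M) = 0.0154586 at this income.
η = (dQ/dM)·(M/Q) = 0.0154586 × (21184.9/390.977) = 0.838.

0.838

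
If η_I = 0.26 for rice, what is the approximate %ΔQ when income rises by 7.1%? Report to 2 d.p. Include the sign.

%ΔQ ≈ η × %ΔI = 0.26 × 7.1% = 1.85%.

1.85%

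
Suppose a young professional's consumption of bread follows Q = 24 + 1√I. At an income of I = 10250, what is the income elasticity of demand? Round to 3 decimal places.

At I = 10250: Q = 125.242.
dQ/dI = 1/(2√I) = 0.00493865 at this income.
η = (dQ/dI)·(I/Q) = 0.00493865 × (10250/125.242) = 0.404.

0.404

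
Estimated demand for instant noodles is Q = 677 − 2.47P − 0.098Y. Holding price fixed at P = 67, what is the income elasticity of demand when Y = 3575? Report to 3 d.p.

At P = 67, Y = 3575: Q = 161.160.
Holding P constant, ∂Q/∂Y = −0.098.
η_Y = (∂Q/∂Y)·(Y/Q) = -0.098 × (3575/161.160) = -2.174.

-2.174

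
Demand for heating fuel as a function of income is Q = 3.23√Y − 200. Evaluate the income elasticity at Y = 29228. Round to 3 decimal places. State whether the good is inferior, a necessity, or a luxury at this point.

At Y = 29228: Q = 352.207.
dQ/dY = 3.23/(2√Y) = 0.00944654 at this income.
η = (dQ/dY)·(Y/Q) = 0.00944654 × (29228/352.207) = 0.784.
Since 0 < η < 1, the good is a necessity.

0.784 (necessity)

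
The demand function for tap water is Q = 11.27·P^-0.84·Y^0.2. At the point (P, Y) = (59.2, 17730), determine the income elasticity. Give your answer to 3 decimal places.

0.200

For a multiplicative demand Q = A·P^α·Y^β, the income elasticity is β everywhere.
Here β = 0.2, so η = 0.200.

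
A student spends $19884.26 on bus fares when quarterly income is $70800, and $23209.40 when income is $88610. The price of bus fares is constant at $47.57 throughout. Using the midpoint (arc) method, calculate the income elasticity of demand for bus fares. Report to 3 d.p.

With a constant price, Q₁ = 19884.26/47.57 = 418.000 and Q₂ = 23209.40/47.57 = 487.900 (equivalently, work directly with expenditure since P cancels).
Midpoint %ΔQ = (23209.40 − 19884.26)/21546.83 = 0.15432; midpoint %ΔI = (88610 − 70800)/79705 = 0.22345.
η = 0.15432 / 0.22345 = 0.691.

0.691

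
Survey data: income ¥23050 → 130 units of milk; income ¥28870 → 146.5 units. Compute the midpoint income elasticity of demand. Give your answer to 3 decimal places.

0.532

ΔQ = 146.5 − 130 = 16.5; midpoint Q̄ = (130 + 146.5)/2 = 138.25.
ΔI = 28870 − 23050 = 5820; midpoint Ī = (23050 + 28870)/2 = 25960.
η = (ΔQ/Q̄) ÷ (ΔI/Ī) = (16.5/138.25) ÷ (5820/25960) = 0.532.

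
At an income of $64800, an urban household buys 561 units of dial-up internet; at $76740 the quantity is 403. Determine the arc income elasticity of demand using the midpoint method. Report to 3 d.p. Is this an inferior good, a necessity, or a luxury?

-1.943 (inferior good)

ΔQ = 403 − 561 = -158; midpoint Q̄ = (561 + 403)/2 = 482.
ΔI = 76740 − 64800 = 11940; midpoint Ī = (64800 + 76740)/2 = 70770.
η = (ΔQ/Q̄) ÷ (ΔI/Ī) = (-158/482) ÷ (11940/70770) = -1.943.
η < 0 ⇒ inferior good.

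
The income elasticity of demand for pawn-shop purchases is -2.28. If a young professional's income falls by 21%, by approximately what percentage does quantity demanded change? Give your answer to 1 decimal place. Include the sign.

%ΔQ ≈ η × %ΔI = -2.28 × (-21%) = 47.9%.

47.9%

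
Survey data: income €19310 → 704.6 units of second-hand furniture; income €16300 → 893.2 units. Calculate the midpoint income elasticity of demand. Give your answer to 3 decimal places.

ΔQ = 893.2 − 704.6 = 188.6; midpoint Q̄ = (704.6 + 893.2)/2 = 798.9.
ΔI = 16300 − 19310 = -3010; midpoint Ī = (19310 + 16300)/2 = 17805.
η = (ΔQ/Q̄) ÷ (ΔI/Ī) = (188.6/798.9) ÷ (-3010/17805) = -1.396.

-1.396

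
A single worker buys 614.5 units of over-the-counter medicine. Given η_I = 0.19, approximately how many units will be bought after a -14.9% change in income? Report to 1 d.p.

%ΔQ ≈ η × %ΔI = 0.19 × (-14.9%) = -2.831%.
New Q ≈ 614.5 × (1 − 0.02831) = 597.1.

597.1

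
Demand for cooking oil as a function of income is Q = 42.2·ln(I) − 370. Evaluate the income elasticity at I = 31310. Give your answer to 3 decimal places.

0.631

At I = 31310: Q = 66.841.
dQ/dI = 42.2/I = 0.00134781 at this income.
η = (dQ/dI)·(I/Q) = 0.00134781 × (31310/66.841) = 0.631.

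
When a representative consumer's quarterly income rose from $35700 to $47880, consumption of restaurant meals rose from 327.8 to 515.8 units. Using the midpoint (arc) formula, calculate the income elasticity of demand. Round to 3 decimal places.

ΔQ = 515.8 − 327.8 = 188; midpoint Q̄ = (327.8 + 515.8)/2 = 421.8.
ΔI = 47880 − 35700 = 12180; midpoint Ī = (35700 + 47880)/2 = 41790.
η = (ΔQ/Q̄) ÷ (ΔI/Ī) = (188/421.8) ÷ (12180/41790) = 1.529.

1.529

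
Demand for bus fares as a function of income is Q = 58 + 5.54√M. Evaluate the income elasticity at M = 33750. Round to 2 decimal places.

0.47

At M = 33750: Q = 1075.763.
dQ/dM = 5.54/(2√M) = 0.015078 at this income.
η = (dQ/dM)·(M/Q) = 0.015078 × (33750/1075.763) = 0.47.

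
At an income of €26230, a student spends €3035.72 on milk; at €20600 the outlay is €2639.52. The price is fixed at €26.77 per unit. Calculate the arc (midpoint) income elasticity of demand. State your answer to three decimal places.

0.581

With a constant price, Q₁ = 3035.72/26.77 = 113.400 and Q₂ = 2639.52/26.77 = 98.600 (equivalently, work directly with expenditure since P cancels).
Midpoint %ΔQ = (2639.52 − 3035.72)/2837.62 = -0.13962; midpoint %ΔI = (20600 − 26230)/23415 = -0.24044.
η = -0.13962 / -0.24044 = 0.581.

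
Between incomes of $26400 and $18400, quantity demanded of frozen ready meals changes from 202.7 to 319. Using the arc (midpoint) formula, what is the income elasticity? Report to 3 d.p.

-1.248

ΔQ = 319 − 202.7 = 116.3; midpoint Q̄ = (202.7 + 319)/2 = 260.85.
ΔI = 18400 − 26400 = -8000; midpoint Ī = (26400 + 18400)/2 = 22400.
η = (ΔQ/Q̄) ÷ (ΔI/Ī) = (116.3/260.85) ÷ (-8000/22400) = -1.248.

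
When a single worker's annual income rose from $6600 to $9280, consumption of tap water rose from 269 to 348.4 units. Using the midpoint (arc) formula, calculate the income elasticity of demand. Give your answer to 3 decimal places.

ΔQ = 348.4 − 269 = 79.4; midpoint Q̄ = (269 + 348.4)/2 = 308.7.
ΔI = 9280 − 6600 = 2680; midpoint Ī = (6600 + 9280)/2 = 7940.
η = (ΔQ/Q̄) ÷ (ΔI/Ī) = (79.4/308.7) ÷ (2680/7940) = 0.762.

0.762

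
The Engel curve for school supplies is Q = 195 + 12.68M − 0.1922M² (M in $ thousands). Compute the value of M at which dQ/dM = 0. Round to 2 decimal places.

32.99

dQ/dM = 12.68 − 0.3844M.
The good is inferior where dQ/dM < 0. Setting dQ/dM = 0 gives M = 12.68 / 0.3844 = 32.99.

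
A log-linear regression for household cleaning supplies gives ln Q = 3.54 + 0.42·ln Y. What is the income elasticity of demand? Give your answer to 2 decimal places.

0.42

In a log-linear demand, the coefficient on ln Y is the income elasticity.
So η = 0.42.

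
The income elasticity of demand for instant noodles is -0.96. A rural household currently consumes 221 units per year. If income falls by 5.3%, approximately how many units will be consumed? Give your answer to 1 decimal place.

%ΔQ ≈ η × %ΔI = -0.96 × (-5.3%) = 5.088%.
New Q ≈ 221 × (1 + 0.05088) = 232.2.

232.2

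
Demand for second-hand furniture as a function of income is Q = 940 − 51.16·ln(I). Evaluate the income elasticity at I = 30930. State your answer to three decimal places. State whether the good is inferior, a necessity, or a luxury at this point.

-0.124 (inferior good)

At I = 30930: Q = 411.032.
dQ/dI = -51.16/I = -0.00165406 at this income.
η = (dQ/dI)·(I/Q) = -0.00165406 × (30930/411.032) = -0.124.
Since η < 0, the good is an inferior good.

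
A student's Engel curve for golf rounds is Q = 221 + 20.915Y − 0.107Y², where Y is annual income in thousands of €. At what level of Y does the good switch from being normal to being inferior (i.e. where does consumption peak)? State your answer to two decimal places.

97.73

dQ/dY = 20.915 − 0.214Y.
The good is inferior where dQ/dY < 0. Setting dQ/dY = 0 gives Y = 20.915 / 0.214 = 97.73.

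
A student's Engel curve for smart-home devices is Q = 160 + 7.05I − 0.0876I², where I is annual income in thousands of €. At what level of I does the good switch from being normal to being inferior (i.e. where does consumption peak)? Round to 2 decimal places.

dQ/dI = 7.05 − 0.1752I.
The good is inferior where dQ/dI < 0. Setting dQ/dI = 0 gives I = 7.05 / 0.1752 = 40.24.

40.24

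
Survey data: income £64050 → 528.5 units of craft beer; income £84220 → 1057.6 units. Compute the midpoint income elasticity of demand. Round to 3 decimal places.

2.452

ΔQ = 1057.6 − 528.5 = 529.1; midpoint Q̄ = (528.5 + 1057.6)/2 = 793.05.
ΔI = 84220 − 64050 = 20170; midpoint Ī = (64050 + 84220)/2 = 74135.
η = (ΔQ/Q̄) ÷ (ΔI/Ī) = (529.1/793.05) ÷ (20170/74135) = 2.452.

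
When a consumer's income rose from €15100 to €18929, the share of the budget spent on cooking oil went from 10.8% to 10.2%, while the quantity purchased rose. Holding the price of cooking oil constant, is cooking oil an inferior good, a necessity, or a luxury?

Quantity rises but the budget share falls as income rises, so 0 < η < 1.

necessity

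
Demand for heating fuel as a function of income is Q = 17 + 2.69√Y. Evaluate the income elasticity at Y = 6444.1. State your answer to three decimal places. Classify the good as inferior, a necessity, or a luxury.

0.464 (necessity)

At Y = 6444.1: Q = 232.940.
dQ/dY = 2.69/(2√Y) = 0.0167549 at this income.
η = (dQ/dY)·(Y/Q) = 0.0167549 × (6444.1/232.940) = 0.464.
Since 0 < η < 1, the good is a necessity.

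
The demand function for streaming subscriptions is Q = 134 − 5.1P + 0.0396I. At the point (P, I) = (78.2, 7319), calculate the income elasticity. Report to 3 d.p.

11.588

At P = 78.2, I = 7319: Q = 25.012.
Holding P constant, ∂Q/∂I = 0.0396.
η_I = (∂Q/∂I)·(I/Q) = 0.0396 × (7319/25.012) = 11.588.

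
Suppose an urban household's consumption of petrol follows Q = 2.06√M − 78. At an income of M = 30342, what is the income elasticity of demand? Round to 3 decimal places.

0.639

At M = 30342: Q = 280.830.
dQ/dM = 2.06/(2√M) = 0.0059131 at this income.
η = (dQ/dM)·(M/Q) = 0.0059131 × (30342/280.830) = 0.639.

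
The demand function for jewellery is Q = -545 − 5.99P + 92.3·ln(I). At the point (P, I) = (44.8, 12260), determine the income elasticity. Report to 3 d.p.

At P = 44.8, I = 12260: Q = 55.569.
Holding P constant, ∂Q/∂I = 92.3/I = 0.00752855.
η_I = (∂Q/∂I)·(I/Q) = 0.00752855 × (12260/55.569) = 1.661.

1.661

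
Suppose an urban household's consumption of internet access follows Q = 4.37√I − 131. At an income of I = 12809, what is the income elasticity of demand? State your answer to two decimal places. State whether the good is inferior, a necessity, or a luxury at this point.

At I = 12809: Q = 363.583.
dQ/dI = 4.37/(2√I) = 0.0193061 at this income.
η = (dQ/dI)·(I/Q) = 0.0193061 × (12809/363.583) = 0.68.
Since 0 < η < 1, the good is a necessity.

0.68 (necessity)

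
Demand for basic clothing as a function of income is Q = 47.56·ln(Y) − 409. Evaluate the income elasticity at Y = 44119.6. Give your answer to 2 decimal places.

0.48

At Y = 44119.6: Q = 99.638.
dQ/dY = 47.56/Y = 0.00107798 at this income.
η = (dQ/dY)·(Y/Q) = 0.00107798 × (44119.6/99.638) = 0.48.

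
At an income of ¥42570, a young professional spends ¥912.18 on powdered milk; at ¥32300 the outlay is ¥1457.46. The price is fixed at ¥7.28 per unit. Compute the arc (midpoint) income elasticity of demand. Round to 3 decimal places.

With a constant price, Q₁ = 912.18/7.28 = 125.299 and Q₂ = 1457.46/7.28 = 200.201 (equivalently, work directly with expenditure since P cancels).
Midpoint %ΔQ = (1457.46 − 912.18)/1184.82 = 0.46022; midpoint %ΔI = (32300 − 42570)/37435 = -0.27434.
η = 0.46022 / -0.27434 = -1.678.

-1.678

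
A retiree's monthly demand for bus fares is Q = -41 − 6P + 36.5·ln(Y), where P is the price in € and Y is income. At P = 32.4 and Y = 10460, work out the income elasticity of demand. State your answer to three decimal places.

0.356

At P = 32.4, Y = 10460: Q = 102.419.
Holding P constant, ∂Q/∂Y = 36.5/Y = 0.00348948.
η_Y = (∂Q/∂Y)·(Y/Q) = 0.00348948 × (10460/102.419) = 0.356.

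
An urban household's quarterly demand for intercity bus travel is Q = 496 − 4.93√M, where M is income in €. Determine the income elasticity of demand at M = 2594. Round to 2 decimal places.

-0.51

At M = 2594: Q = 244.909.
dQ/dM = -4.93/(2√M) = -0.0483985 at this income.
η = (dQ/dM)·(M/Q) = -0.0483985 × (2594/244.909) = -0.51.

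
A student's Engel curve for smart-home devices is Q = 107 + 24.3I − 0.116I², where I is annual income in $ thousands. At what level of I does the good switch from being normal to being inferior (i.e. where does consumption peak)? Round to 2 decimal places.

104.74

dQ/dI = 24.3 − 0.232I.
The good is inferior where dQ/dI < 0. Setting dQ/dI = 0 gives I = 24.3 / 0.232 = 104.74.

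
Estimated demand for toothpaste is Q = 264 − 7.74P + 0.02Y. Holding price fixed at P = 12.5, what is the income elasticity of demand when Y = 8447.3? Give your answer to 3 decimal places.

0.503

At P = 12.5, Y = 8447.3: Q = 336.196.
Holding P constant, ∂Q/∂Y = 0.02.
η_Y = (∂Q/∂Y)·(Y/Q) = 0.02 × (8447.3/336.196) = 0.503.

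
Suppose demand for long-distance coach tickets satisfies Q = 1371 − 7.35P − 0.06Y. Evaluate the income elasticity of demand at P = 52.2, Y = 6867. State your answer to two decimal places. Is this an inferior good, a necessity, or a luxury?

At P = 52.2, Y = 6867: Q = 575.310.
Holding P constant, ∂Q/∂Y = −0.06.
η_Y = (∂Q/∂Y)·(Y/Q) = -0.06 × (6867/575.310) = -0.72.
Since η < 0, this is an inferior good.

-0.72 (inferior good)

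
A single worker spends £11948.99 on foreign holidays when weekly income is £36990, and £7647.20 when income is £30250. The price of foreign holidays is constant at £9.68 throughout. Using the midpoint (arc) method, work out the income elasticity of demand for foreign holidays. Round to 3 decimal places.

With a constant price, Q₁ = 11948.99/9.68 = 1234.400 and Q₂ = 7647.20/9.68 = 790.000 (equivalently, work directly with expenditure since P cancels).
Midpoint %ΔQ = (7647.20 − 11948.99)/9798.09 = -0.43904; midpoint %ΔI = (30250 − 36990)/33620 = -0.20048.
η = -0.43904 / -0.20048 = 2.190.

2.190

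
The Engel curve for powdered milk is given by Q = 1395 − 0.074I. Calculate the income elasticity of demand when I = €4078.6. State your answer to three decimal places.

At I = 4078.6: Q = 1093.184.
dQ/dI = −0.074.
η = (dQ/dI)·(I/Q) = -0.074 × (4078.6/1093.184) = -0.276.

-0.276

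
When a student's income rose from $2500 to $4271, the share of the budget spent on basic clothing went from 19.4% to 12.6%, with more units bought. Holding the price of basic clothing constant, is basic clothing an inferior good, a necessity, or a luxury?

necessity

Quantity rises but the budget share falls as income rises, so 0 < η < 1.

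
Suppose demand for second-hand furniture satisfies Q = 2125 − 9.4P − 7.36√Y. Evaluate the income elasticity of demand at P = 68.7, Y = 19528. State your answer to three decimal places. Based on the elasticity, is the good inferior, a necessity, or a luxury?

-1.141 (inferior good)

At P = 68.7, Y = 19528: Q = 450.714.
Holding P constant, ∂Q/∂Y = -7.36/(2√Y) = -0.0263341.
η_Y = (∂Q/∂Y)·(Y/Q) = -0.0263341 × (19528/450.714) = -1.141.
Since η < 0, this is an inferior good.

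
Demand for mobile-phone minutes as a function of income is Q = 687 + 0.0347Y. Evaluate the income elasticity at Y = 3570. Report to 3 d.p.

0.153

At Y = 3570: Q = 810.879.
dQ/dY = 0.0347.
η = (dQ/dY)·(Y/Q) = 0.0347 × (3570/810.879) = 0.153.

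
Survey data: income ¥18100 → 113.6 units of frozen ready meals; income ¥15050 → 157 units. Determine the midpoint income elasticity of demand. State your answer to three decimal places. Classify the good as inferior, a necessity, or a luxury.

-1.743 (inferior good)

ΔQ = 157 − 113.6 = 43.4; midpoint Q̄ = (113.6 + 157)/2 = 135.3.
ΔI = 15050 − 18100 = -3050; midpoint Ī = (18100 + 15050)/2 = 16575.
η = (ΔQ/Q̄) ÷ (ΔI/Ī) = (43.4/135.3) ÷ (-3050/16575) = -1.743.
η < 0 ⇒ inferior good.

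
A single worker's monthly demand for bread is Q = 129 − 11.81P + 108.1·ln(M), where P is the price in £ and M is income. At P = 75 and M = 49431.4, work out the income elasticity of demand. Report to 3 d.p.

0.263

At P = 75, M = 49431.4: Q = 411.632.
Holding P constant, ∂Q/∂M = 108.1/M = 0.00218687.
η_M = (∂Q/∂M)·(M/Q) = 0.00218687 × (49431.4/411.632) = 0.263.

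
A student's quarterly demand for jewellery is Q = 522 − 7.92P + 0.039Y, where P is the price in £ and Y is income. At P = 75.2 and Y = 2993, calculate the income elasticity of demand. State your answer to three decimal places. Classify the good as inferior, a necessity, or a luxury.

At P = 75.2, Y = 2993: Q = 43.143.
Holding P constant, ∂Q/∂Y = 0.039.
η_Y = (∂Q/∂Y)·(Y/Q) = 0.039 × (2993/43.143) = 2.706.
Since η > 1, this is a luxury.

2.706 (luxury)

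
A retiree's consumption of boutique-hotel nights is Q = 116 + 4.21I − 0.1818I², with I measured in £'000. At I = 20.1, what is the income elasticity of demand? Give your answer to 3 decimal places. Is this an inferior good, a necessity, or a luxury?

-0.490 (inferior good)

At I = 20.1: Q = 127.1720.
dQ/dI = 4.21 − 0.3636I = -3.09836.
η = (dQ/dI)·(I/Q) = -3.09836 × (20.1/127.1720) = -0.490.
η < 0 ⇒ inferior good.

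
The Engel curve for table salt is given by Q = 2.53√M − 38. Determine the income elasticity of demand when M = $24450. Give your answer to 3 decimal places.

0.553

At M = 24450: Q = 357.603.
dQ/dM = 2.53/(2√M) = 0.00809005 at this income.
η = (dQ/dM)·(M/Q) = 0.00809005 × (24450/357.603) = 0.553.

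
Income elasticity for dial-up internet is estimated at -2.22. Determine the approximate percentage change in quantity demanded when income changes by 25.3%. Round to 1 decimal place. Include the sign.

%ΔQ ≈ η × %ΔI = -2.22 × 25.3% = -56.2%.

-56.2%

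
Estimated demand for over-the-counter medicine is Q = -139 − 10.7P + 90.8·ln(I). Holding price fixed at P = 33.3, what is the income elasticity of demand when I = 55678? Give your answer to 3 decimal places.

0.183

At P = 33.3, I = 55678: Q = 496.893.
Holding P constant, ∂Q/∂I = 90.8/I = 0.00163081.
η_I = (∂Q/∂I)·(I/Q) = 0.00163081 × (55678/496.893) = 0.183.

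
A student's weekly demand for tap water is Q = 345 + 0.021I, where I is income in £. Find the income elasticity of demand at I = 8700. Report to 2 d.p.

At I = 8700: Q = 527.700.
dQ/dI = 0.021.
η = (dQ/dI)·(I/Q) = 0.021 × (8700/527.700) = 0.35.

0.35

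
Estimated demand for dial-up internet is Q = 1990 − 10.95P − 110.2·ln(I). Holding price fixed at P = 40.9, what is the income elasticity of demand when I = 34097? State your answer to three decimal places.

At P = 40.9, I = 34097: Q = 391.991.
Holding P constant, ∂Q/∂I = -110.2/I = -0.00323196.
η_I = (∂Q/∂I)·(I/Q) = -0.00323196 × (34097/391.991) = -0.281.

-0.281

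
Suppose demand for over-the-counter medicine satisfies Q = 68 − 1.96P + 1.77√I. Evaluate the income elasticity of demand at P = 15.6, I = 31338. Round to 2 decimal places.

At P = 15.6, I = 31338: Q = 350.759.
Holding P constant, ∂Q/∂I = 1.77/(2√I) = 0.00499928.
η_I = (∂Q/∂I)·(I/Q) = 0.00499928 × (31338/350.759) = 0.45.

0.45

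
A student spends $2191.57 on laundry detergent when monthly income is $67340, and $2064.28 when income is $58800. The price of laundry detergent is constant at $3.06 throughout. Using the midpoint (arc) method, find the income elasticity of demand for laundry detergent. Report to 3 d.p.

0.442

With a constant price, Q₁ = 2191.57/3.06 = 716.199 and Q₂ = 2064.28/3.06 = 674.601 (equivalently, work directly with expenditure since P cancels).
Midpoint %ΔQ = (2064.28 − 2191.57)/2127.93 = -0.05982; midpoint %ΔI = (58800 − 67340)/63070 = -0.13541.
η = -0.05982 / -0.13541 = 0.442.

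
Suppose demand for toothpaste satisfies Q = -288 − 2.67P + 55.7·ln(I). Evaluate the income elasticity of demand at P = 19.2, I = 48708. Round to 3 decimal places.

0.213

At P = 19.2, I = 48708: Q = 261.939.
Holding P constant, ∂Q/∂I = 55.7/I = 0.00114355.
η_I = (∂Q/∂I)·(I/Q) = 0.00114355 × (48708/261.939) = 0.213.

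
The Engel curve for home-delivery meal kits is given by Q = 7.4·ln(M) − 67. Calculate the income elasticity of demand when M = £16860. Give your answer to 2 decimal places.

At M = 16860: Q = 5.022.
dQ/dM = 7.4/M = 0.000438909 at this income.
η = (dQ/dM)·(M/Q) = 0.000438909 × (16860/5.022) = 1.47.

1.47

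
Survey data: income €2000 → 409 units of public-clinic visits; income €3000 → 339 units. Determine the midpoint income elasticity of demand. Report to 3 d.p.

ΔQ = 339 − 409 = -70; midpoint Q̄ = (409 + 339)/2 = 374.
ΔI = 3000 − 2000 = 1000; midpoint Ī = (2000 + 3000)/2 = 2500.
η = (ΔQ/Q̄) ÷ (ΔI/Ī) = (-70/374) ÷ (1000/2500) = -0.468.

-0.468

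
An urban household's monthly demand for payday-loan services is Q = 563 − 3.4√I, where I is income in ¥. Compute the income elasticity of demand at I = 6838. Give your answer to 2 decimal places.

-0.50

At I = 6838: Q = 281.847.
dQ/dI = -3.4/(2√I) = -0.0205582 at this income.
η = (dQ/dI)·(I/Q) = -0.0205582 × (6838/281.847) = -0.50.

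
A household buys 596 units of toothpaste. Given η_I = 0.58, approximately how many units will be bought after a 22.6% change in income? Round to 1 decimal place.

674.1

%ΔQ ≈ η × %ΔI = 0.58 × 22.6% = 13.108%.
New Q ≈ 596 × (1 + 0.13108) = 674.1.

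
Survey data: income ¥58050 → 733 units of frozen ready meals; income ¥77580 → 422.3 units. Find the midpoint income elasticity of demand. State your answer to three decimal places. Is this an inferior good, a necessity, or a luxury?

ΔQ = 422.3 − 733 = -310.7; midpoint Q̄ = (733 + 422.3)/2 = 577.65.
ΔI = 77580 − 58050 = 19530; midpoint Ī = (58050 + 77580)/2 = 67815.
η = (ΔQ/Q̄) ÷ (ΔI/Ī) = (-310.7/577.65) ÷ (19530/67815) = -1.868.
η < 0 ⇒ inferior good.

-1.868 (inferior good)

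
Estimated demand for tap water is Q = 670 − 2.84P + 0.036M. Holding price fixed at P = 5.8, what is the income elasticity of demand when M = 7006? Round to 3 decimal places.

0.278

At P = 5.8, M = 7006: Q = 905.744.
Holding P constant, ∂Q/∂M = 0.036.
η_M = (∂Q/∂M)·(M/Q) = 0.036 × (7006/905.744) = 0.278.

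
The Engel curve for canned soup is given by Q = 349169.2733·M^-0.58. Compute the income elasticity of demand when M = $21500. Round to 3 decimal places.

-0.580

For Q = A·M^β the income elasticity is constant and equal to β.
Here β = -0.58, so η = -0.580.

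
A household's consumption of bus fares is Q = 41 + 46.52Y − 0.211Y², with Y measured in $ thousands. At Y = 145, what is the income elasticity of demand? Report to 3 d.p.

-0.905

At Y = 145: Q = 2350.1250.
dQ/dY = 46.52 − 0.422Y = -14.67000.
η = (dQ/dY)·(Y/Q) = -14.67000 × (145/2350.1250) = -0.905.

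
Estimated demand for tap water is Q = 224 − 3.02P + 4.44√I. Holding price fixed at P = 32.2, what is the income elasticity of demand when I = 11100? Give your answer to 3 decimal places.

0.393

At P = 32.2, I = 11100: Q = 594.539.
Holding P constant, ∂Q/∂I = 4.44/(2√I) = 0.0210713.
η_I = (∂Q/∂I)·(I/Q) = 0.0210713 × (11100/594.539) = 0.393.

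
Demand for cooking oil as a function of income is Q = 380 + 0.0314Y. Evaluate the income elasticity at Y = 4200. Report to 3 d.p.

At Y = 4200: Q = 511.880.
dQ/dY = 0.0314.
η = (dQ/dY)·(Y/Q) = 0.0314 × (4200/511.880) = 0.258.

0.258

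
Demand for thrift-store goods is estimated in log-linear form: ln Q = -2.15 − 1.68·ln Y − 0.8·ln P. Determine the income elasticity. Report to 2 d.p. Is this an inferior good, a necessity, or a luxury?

In a log-linear demand, the coefficient on ln Y is the income elasticity.
So η = -1.68.
η < 0 ⇒ inferior good.

-1.68 (inferior good)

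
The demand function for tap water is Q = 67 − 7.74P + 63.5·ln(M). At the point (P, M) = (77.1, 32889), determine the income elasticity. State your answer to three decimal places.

At P = 77.1, M = 32889: Q = 130.703.
Holding P constant, ∂Q/∂M = 63.5/M = 0.00193074.
η_M = (∂Q/∂M)·(M/Q) = 0.00193074 × (32889/130.703) = 0.486.

0.486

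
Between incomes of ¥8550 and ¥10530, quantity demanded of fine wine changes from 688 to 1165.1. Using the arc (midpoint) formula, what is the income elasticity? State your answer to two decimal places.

2.48

ΔQ = 1165.1 − 688 = 477.1; midpoint Q̄ = (688 + 1165.1)/2 = 926.55.
ΔI = 10530 − 8550 = 1980; midpoint Ī = (8550 + 10530)/2 = 9540.
η = (ΔQ/Q̄) ÷ (ΔI/Ī) = (477.1/926.55) ÷ (1980/9540) = 2.48.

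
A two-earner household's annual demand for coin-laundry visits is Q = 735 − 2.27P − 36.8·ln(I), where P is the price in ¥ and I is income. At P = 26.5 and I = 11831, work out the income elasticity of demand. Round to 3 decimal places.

-0.112

At P = 26.5, I = 11831: Q = 329.717.
Holding P constant, ∂Q/∂I = -36.8/I = -0.00311047.
η_I = (∂Q/∂I)·(I/Q) = -0.00311047 × (11831/329.717) = -0.112.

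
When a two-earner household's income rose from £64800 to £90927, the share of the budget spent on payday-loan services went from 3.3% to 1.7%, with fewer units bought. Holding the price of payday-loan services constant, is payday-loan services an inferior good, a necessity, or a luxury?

Quantity demanded falls as income rises, so η < 0.

inferior good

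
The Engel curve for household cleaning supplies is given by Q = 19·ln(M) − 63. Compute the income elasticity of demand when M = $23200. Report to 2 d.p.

At M = 23200: Q = 127.986.
dQ/dM = 19/M = 0.000818966 at this income.
η = (dQ/dM)·(M/Q) = 0.000818966 × (23200/127.986) = 0.15.

0.15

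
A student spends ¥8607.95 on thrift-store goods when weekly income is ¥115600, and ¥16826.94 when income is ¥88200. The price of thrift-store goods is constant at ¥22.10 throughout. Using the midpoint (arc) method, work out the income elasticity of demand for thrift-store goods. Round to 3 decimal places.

With a constant price, Q₁ = 8607.95/22.10 = 389.500 and Q₂ = 16826.94/22.10 = 761.400 (equivalently, work directly with expenditure since P cancels).
Midpoint %ΔQ = (16826.94 − 8607.95)/12717.45 = 0.64628; midpoint %ΔI = (88200 − 115600)/101900 = -0.26889.
η = 0.64628 / -0.26889 = -2.403.

-2.403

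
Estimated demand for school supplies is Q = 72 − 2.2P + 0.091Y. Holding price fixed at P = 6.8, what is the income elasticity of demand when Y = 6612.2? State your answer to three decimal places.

At P = 6.8, Y = 6612.2: Q = 658.750.
Holding P constant, ∂Q/∂Y = 0.091.
η_Y = (∂Q/∂Y)·(Y/Q) = 0.091 × (6612.2/658.750) = 0.913.

0.913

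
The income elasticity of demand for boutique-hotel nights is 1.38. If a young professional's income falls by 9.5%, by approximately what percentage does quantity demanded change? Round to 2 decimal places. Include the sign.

-13.11%

%ΔQ ≈ η × %ΔI = 1.38 × (-9.5%) = -13.11%.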